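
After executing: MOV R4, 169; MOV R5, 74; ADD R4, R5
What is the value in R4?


Register state trace:
  MOV R4, 169  → R4 = 169
  MOV R5, 74  → R5 = 74
  ADD R4, R5  → R4 = 169 + 74 = 243
Final: R4 = 243

243


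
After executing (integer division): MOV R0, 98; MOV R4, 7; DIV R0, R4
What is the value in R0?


Register state trace:
  MOV R0, 98  → R0 = 98
  MOV R4, 7  → R4 = 7
  DIV R0, R4  → R0 = 98 // 7 = 14
Final: R0 = 14

14


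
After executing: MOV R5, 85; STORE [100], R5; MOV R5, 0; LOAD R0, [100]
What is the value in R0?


Register and memory trace:
  MOV R5, 85  → R5 = 85
  STORE [100], R5  → mem[100] = 85
  MOV R5, 0  → R5 = 0
  LOAD R0, [100]  → R0 = mem[100] = 85
Final: R0 = 85

85


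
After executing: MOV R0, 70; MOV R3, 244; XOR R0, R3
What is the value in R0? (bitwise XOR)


Register state trace:
  MOV R0, 70  → R0 = 70 (0b01000110)
  MOV R3, 244  → R3 = 244 (0b11110100)
  XOR R0, R3  → R0 = 70 XOR 244 = 178 (0b10110010)
Final: R0 = 178

178


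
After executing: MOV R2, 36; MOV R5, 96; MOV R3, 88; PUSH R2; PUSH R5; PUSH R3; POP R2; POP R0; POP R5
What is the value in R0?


Stack trace (top is rightmost):
  MOV R2, 36  → R2 = 36
  MOV R5, 96  → R5 = 96
  MOV R3, 88  → R3 = 88
  PUSH R2  → stack: [36]
  PUSH R5  → stack: [36, 96]
  PUSH R3  → stack: [36, 96, 88]
  POP R2  → R2 = 88, stack: [36, 96]
  POP R0  → R0 = 96, stack: [36]
  POP R5  → R5 = 36, stack: []
Final: R0 = 96

96


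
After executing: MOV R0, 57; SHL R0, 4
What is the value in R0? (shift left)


Register state trace:
  MOV R0, 57  → R0 = 57
  SHL R0, 4  → R0 = 57 << 4 = 57 * 2^4 = 912
Final: R0 = 912

912


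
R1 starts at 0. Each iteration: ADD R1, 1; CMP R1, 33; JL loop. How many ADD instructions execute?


Loop trace (R1 starts at 0, target 33, step 1):
  ADD #1: R1 = 0 + 1 = 1  → 1 < 33, loop
  ADD #2: R1 = 1 + 1 = 2  → 2 < 33, loop
  ADD #3: R1 = 2 + 1 = 3  → 3 < 33, loop
  ADD #4: R1 = 3 + 1 = 4  → 4 < 33, loop
  ADD #5: R1 = 4 + 1 = 5  → 5 < 33, loop
  ADD #6: R1 = 5 + 1 = 6  → 6 < 33, loop
  ADD #7: R1 = 6 + 1 = 7  → 7 < 33, loop
  ADD #8: R1 = 7 + 1 = 8  → 8 < 33, loop
  ADD #9: R1 = 8 + 1 = 9  → 9 < 33, loop
  ADD #10: R1 = 9 + 1 = 10  → 10 < 33, loop
  ADD #11: R1 = 10 + 1 = 11  → 11 < 33, loop
  ADD #12: R1 = 11 + 1 = 12  → 12 < 33, loop
  ADD #13: R1 = 12 + 1 = 13  → 13 < 33, loop
  ADD #14: R1 = 13 + 1 = 14  → 14 < 33, loop
  ADD #15: R1 = 14 + 1 = 15  → 15 < 33, loop
  ADD #16: R1 = 15 + 1 = 16  → 16 < 33, loop
  ADD #17: R1 = 16 + 1 = 17  → 17 < 33, loop
  ADD #18: R1 = 17 + 1 = 18  → 18 < 33, loop
  ADD #19: R1 = 18 + 1 = 19  → 19 < 33, loop
  ADD #20: R1 = 19 + 1 = 20  → 20 < 33, loop
  ADD #21: R1 = 20 + 1 = 21  → 21 < 33, loop
  ADD #22: R1 = 21 + 1 = 22  → 22 < 33, loop
  ADD #23: R1 = 22 + 1 = 23  → 23 < 33, loop
  ADD #24: R1 = 23 + 1 = 24  → 24 < 33, loop
  ADD #25: R1 = 24 + 1 = 25  → 25 < 33, loop
  ADD #26: R1 = 25 + 1 = 26  → 26 < 33, loop
  ADD #27: R1 = 26 + 1 = 27  → 27 < 33, loop
  ADD #28: R1 = 27 + 1 = 28  → 28 < 33, loop
  ADD #29: R1 = 28 + 1 = 29  → 29 < 33, loop
  ADD #30: R1 = 29 + 1 = 30  → 30 < 33, loop
  ADD #31: R1 = 30 + 1 = 31  → 31 < 33, loop
  ADD #32: R1 = 31 + 1 = 32  → 32 < 33, loop
  ADD #33: R1 = 32 + 1 = 33  → 33 >= 33, exit
Total ADD instructions: 33

33


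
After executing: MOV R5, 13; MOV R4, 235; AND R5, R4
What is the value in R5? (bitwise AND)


Register state trace:
  MOV R5, 13  → R5 = 13 (0b00001101)
  MOV R4, 235  → R4 = 235 (0b11101011)
  AND R5, R4  → R5 = 13 AND 235 = 9 (0b00001001)
Final: R5 = 9

9


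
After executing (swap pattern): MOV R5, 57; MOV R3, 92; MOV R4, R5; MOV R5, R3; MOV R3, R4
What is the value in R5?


Register state trace (swap pattern):
  MOV R5, 57  → R5 = 57
  MOV R3, 92  → R3 = 92
  MOV R4, R5  → R4 = 57  (save R5)
  MOV R5, R3  → R5 = 92  (R5 gets R3's value)
  MOV R3, R4  → R3 = 57  (R3 gets saved value)
Final: R5 = 92

92


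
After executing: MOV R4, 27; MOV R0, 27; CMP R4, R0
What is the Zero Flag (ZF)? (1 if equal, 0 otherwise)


Register state trace:
  MOV R4, 27  → R4 = 27
  MOV R0, 27  → R0 = 27
  CMP R4, R0  → computes 27 - 27 = 0
  Result is zero, so values are equal
ZF = 1

1


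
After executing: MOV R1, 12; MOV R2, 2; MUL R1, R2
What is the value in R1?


Register state trace:
  MOV R1, 12  → R1 = 12
  MOV R2, 2  → R2 = 2
  MUL R1, R2  → R1 = 12 * 2 = 24
Final: R1 = 24

24


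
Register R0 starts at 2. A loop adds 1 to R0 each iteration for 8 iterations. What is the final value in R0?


Starting value: R0 = 2
  Iter 1: R0 = 2 + 1 = 3
  Iter 2: R0 = 3 + 1 = 4
  Iter 3: R0 = 4 + 1 = 5
  Iter 4: R0 = 5 + 1 = 6
  Iter 5: R0 = 6 + 1 = 7
  Iter 6: R0 = 7 + 1 = 8
  Iter 7: R0 = 8 + 1 = 9
  Iter 8: R0 = 9 + 1 = 10
Final: R0 = 10

10


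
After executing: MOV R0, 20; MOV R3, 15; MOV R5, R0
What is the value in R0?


Register state trace:
  MOV R0, 20  → R0 = 20
  MOV R3, 15  → R3 = 15
  MOV R5, R0  → R5 = 20
Final: R0 = 20

20


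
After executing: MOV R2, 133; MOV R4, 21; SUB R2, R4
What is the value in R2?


Register state trace:
  MOV R2, 133  → R2 = 133
  MOV R4, 21  → R4 = 21
  SUB R2, R4  → R2 = 133 - 21 = 112
Final: R2 = 112

112


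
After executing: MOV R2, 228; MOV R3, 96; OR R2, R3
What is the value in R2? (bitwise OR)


Register state trace:
  MOV R2, 228  → R2 = 228 (0b11100100)
  MOV R3, 96  → R3 = 96 (0b01100000)
  OR R2, R3   → R2 = 228 OR 96 = 228 (0b11100100)
Final: R2 = 228

228


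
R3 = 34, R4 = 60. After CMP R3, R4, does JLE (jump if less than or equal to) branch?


Trace:
  R3 = 34, R4 = 60
  CMP R3, R4  → compares 34 vs 60
  JLE checks: is 34 less than or equal to 60?
  34 < 60, so condition is true
Branch taken: Yes

Yes


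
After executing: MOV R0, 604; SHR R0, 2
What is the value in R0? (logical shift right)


Register state trace:
  MOV R0, 604  → R0 = 604
  SHR R0, 2  → R0 = 604 >> 2 = 604 // 2^2 = 151
Final: R0 = 151

151


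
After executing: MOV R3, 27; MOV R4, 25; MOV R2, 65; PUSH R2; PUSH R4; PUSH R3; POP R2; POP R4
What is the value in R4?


Stack trace (top is rightmost):
  MOV R3, 27  → R3 = 27
  MOV R4, 25  → R4 = 25
  MOV R2, 65  → R2 = 65
  PUSH R2  → stack: [65]
  PUSH R4  → stack: [65, 25]
  PUSH R3  → stack: [65, 25, 27]
  POP R2  → R2 = 27, stack: [65, 25]
  POP R4  → R4 = 25, stack: [65]
Final: R4 = 25

25


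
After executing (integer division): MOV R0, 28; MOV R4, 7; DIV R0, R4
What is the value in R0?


Register state trace:
  MOV R0, 28  → R0 = 28
  MOV R4, 7  → R4 = 7
  DIV R0, R4  → R0 = 28 // 7 = 4
Final: R0 = 4

4


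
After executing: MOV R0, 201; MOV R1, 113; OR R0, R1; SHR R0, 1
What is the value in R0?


Register state trace:
  MOV R0, 201  → R0 = 201 (0b11001001)
  MOV R1, 113  → R1 = 113 (0b01110001)
  OR R0, R1  → R0 = 201 OR 113 = 249 (0b11111001)
  SHR R0, 1  → R0 = 249 >> 1 = 124
Final: R0 = 124

124


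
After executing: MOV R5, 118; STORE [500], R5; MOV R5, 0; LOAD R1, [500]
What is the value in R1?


Register and memory trace:
  MOV R5, 118  → R5 = 118
  STORE [500], R5  → mem[500] = 118
  MOV R5, 0  → R5 = 0
  LOAD R1, [500]  → R1 = mem[500] = 118
Final: R1 = 118

118


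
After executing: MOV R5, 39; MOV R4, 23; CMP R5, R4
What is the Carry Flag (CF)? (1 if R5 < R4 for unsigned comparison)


Register state trace:
  MOV R5, 39  → R5 = 39
  MOV R4, 23  → R4 = 23
  CMP R5, R4  → unsigned 39 - 23: no borrow
  39 >= 23, so CF = 0
CF = 0

0


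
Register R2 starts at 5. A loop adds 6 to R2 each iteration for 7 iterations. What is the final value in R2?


Starting value: R2 = 5
  Iter 1: R2 = 5 + 6 = 11
  Iter 2: R2 = 11 + 6 = 17
  Iter 3: R2 = 17 + 6 = 23
  Iter 4: R2 = 23 + 6 = 29
  Iter 5: R2 = 29 + 6 = 35
  Iter 6: R2 = 35 + 6 = 41
  Iter 7: R2 = 41 + 6 = 47
Final: R2 = 47

47


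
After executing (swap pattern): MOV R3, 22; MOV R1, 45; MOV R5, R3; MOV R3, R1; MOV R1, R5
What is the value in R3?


Register state trace (swap pattern):
  MOV R3, 22  → R3 = 22
  MOV R1, 45  → R1 = 45
  MOV R5, R3  → R5 = 22  (save R3)
  MOV R3, R1  → R3 = 45  (R3 gets R1's value)
  MOV R1, R5  → R1 = 22  (R1 gets saved value)
Final: R3 = 45

45


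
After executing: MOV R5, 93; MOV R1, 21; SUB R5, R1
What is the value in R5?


Register state trace:
  MOV R5, 93  → R5 = 93
  MOV R1, 21  → R1 = 21
  SUB R5, R1  → R5 = 93 - 21 = 72
Final: R5 = 72

72


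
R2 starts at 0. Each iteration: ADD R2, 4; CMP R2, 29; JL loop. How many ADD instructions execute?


Loop trace (R2 starts at 0, target 29, step 4):
  ADD #1: R2 = 0 + 4 = 4  → 4 < 29, loop
  ADD #2: R2 = 4 + 4 = 8  → 8 < 29, loop
  ADD #3: R2 = 8 + 4 = 12  → 12 < 29, loop
  ADD #4: R2 = 12 + 4 = 16  → 16 < 29, loop
  ADD #5: R2 = 16 + 4 = 20  → 20 < 29, loop
  ADD #6: R2 = 20 + 4 = 24  → 24 < 29, loop
  ADD #7: R2 = 24 + 4 = 28  → 28 < 29, loop
  ADD #8: R2 = 28 + 4 = 32  → 32 >= 29, exit
Total ADD instructions: 8

8


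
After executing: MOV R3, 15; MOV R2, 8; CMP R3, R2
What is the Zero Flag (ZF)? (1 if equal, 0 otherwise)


Register state trace:
  MOV R3, 15  → R3 = 15
  MOV R2, 8  → R2 = 8
  CMP R3, R2  → computes 15 - 8 = 7
  Result is nonzero, so values are not equal
ZF = 0

0


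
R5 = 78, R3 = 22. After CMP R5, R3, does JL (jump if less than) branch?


Trace:
  R5 = 78, R3 = 22
  CMP R5, R3  → compares 78 vs 22
  JL checks: is 78 less than 22?
  78 > 22, so condition is false
Branch taken: No

No


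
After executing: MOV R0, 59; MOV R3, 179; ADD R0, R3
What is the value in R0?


Register state trace:
  MOV R0, 59  → R0 = 59
  MOV R3, 179  → R3 = 179
  ADD R0, R3  → R0 = 59 + 179 = 238
Final: R0 = 238

238


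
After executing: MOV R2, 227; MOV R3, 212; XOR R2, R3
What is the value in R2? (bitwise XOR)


Register state trace:
  MOV R2, 227  → R2 = 227 (0b11100011)
  MOV R3, 212  → R3 = 212 (0b11010100)
  XOR R2, R3  → R2 = 227 XOR 212 = 55 (0b00110111)
Final: R2 = 55

55


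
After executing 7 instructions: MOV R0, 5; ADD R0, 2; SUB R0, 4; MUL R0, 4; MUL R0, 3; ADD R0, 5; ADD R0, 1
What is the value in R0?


Register state trace:
  MOV R0, 5  → R0 = 5
  ADD R0, 2  → R0 = 5 + 2 = 7
  SUB R0, 4  → R0 = 7 - 4 = 3
  MUL R0, 4  → R0 = 3 * 4 = 12
  MUL R0, 3  → R0 = 12 * 3 = 36
  ADD R0, 5  → R0 = 36 + 5 = 41
  ADD R0, 1  → R0 = 41 + 1 = 42
Final: R0 = 42

42


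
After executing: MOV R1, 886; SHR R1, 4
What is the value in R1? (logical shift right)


Register state trace:
  MOV R1, 886  → R1 = 886
  SHR R1, 4  → R1 = 886 >> 4 = 886 // 2^4 = 55
Final: R1 = 55

55


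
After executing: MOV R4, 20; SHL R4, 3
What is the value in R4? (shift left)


Register state trace:
  MOV R4, 20  → R4 = 20
  SHL R4, 3  → R4 = 20 << 3 = 20 * 2^3 = 160
Final: R4 = 160

160


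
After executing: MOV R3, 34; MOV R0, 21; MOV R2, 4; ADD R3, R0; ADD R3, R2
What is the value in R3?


Register state trace:
  MOV R3, 34  → R3 = 34
  MOV R0, 21  → R0 = 21
  MOV R2, 4  → R2 = 4
  ADD R3, R0  → R3 = 34 + 21 = 55
  ADD R3, R2  → R3 = 55 + 4 = 59
Final: R3 = 59

59


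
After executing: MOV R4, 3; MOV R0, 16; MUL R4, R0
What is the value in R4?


Register state trace:
  MOV R4, 3  → R4 = 3
  MOV R0, 16  → R0 = 16
  MUL R4, R0  → R4 = 3 * 16 = 48
Final: R4 = 48

48


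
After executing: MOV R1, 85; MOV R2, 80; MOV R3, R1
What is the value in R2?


Register state trace:
  MOV R1, 85  → R1 = 85
  MOV R2, 80  → R2 = 80
  MOV R3, R1  → R3 = 85
Final: R2 = 80

80


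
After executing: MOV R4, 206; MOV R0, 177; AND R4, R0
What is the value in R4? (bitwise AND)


Register state trace:
  MOV R4, 206  → R4 = 206 (0b11001110)
  MOV R0, 177  → R0 = 177 (0b10110001)
  AND R4, R0  → R4 = 206 AND 177 = 128 (0b10000000)
Final: R4 = 128

128


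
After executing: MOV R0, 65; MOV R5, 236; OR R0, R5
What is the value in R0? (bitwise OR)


Register state trace:
  MOV R0, 65  → R0 = 65 (0b01000001)
  MOV R5, 236  → R5 = 236 (0b11101100)
  OR R0, R5   → R0 = 65 OR 236 = 237 (0b11101101)
Final: R0 = 237

237


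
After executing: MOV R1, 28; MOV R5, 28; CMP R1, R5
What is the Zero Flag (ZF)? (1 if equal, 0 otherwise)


Register state trace:
  MOV R1, 28  → R1 = 28
  MOV R5, 28  → R5 = 28
  CMP R1, R5  → computes 28 - 28 = 0
  Result is zero, so values are equal
ZF = 1

1


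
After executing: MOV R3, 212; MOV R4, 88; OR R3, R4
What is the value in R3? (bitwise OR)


Register state trace:
  MOV R3, 212  → R3 = 212 (0b11010100)
  MOV R4, 88  → R4 = 88 (0b01011000)
  OR R3, R4   → R3 = 212 OR 88 = 220 (0b11011100)
Final: R3 = 220

220


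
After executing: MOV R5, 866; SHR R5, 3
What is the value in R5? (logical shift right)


Register state trace:
  MOV R5, 866  → R5 = 866
  SHR R5, 3  → R5 = 866 >> 3 = 866 // 2^3 = 108
Final: R5 = 108

108


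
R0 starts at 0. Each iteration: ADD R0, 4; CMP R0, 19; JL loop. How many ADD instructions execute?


Loop trace (R0 starts at 0, target 19, step 4):
  ADD #1: R0 = 0 + 4 = 4  → 4 < 19, loop
  ADD #2: R0 = 4 + 4 = 8  → 8 < 19, loop
  ADD #3: R0 = 8 + 4 = 12  → 12 < 19, loop
  ADD #4: R0 = 12 + 4 = 16  → 16 < 19, loop
  ADD #5: R0 = 16 + 4 = 20  → 20 >= 19, exit
Total ADD instructions: 5

5


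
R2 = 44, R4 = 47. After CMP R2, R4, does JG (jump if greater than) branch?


Trace:
  R2 = 44, R4 = 47
  CMP R2, R4  → compares 44 vs 47
  JG checks: is 44 greater than 47?
  44 < 47, so condition is false
Branch taken: No

No


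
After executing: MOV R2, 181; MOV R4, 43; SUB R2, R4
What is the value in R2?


Register state trace:
  MOV R2, 181  → R2 = 181
  MOV R4, 43  → R4 = 43
  SUB R2, R4  → R2 = 181 - 43 = 138
Final: R2 = 138

138


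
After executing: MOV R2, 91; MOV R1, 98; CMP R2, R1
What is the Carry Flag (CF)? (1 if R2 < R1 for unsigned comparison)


Register state trace:
  MOV R2, 91  → R2 = 91
  MOV R1, 98  → R1 = 98
  CMP R2, R1  → unsigned 91 - 98: borrow occurs
  91 < 98, so CF = 1
CF = 1

1


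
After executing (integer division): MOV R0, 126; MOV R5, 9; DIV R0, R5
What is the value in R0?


Register state trace:
  MOV R0, 126  → R0 = 126
  MOV R5, 9  → R5 = 9
  DIV R0, R5  → R0 = 126 // 9 = 14
Final: R0 = 14

14


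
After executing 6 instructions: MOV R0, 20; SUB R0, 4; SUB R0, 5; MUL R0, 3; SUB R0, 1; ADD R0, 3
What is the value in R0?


Register state trace:
  MOV R0, 20  → R0 = 20
  SUB R0, 4  → R0 = 20 - 4 = 16
  SUB R0, 5  → R0 = 16 - 5 = 11
  MUL R0, 3  → R0 = 11 * 3 = 33
  SUB R0, 1  → R0 = 33 - 1 = 32
  ADD R0, 3  → R0 = 32 + 3 = 35
Final: R0 = 35

35


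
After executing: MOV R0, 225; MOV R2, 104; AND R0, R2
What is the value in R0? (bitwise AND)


Register state trace:
  MOV R0, 225  → R0 = 225 (0b11100001)
  MOV R2, 104  → R2 = 104 (0b01101000)
  AND R0, R2  → R0 = 225 AND 104 = 96 (0b01100000)
Final: R0 = 96

96


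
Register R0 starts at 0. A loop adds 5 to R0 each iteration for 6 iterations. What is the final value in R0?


Starting value: R0 = 0
  Iter 1: R0 = 0 + 5 = 5
  Iter 2: R0 = 5 + 5 = 10
  Iter 3: R0 = 10 + 5 = 15
  Iter 4: R0 = 15 + 5 = 20
  Iter 5: R0 = 20 + 5 = 25
  Iter 6: R0 = 25 + 5 = 30
Final: R0 = 30

30


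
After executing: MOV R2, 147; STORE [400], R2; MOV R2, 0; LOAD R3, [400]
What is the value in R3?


Register and memory trace:
  MOV R2, 147  → R2 = 147
  STORE [400], R2  → mem[400] = 147
  MOV R2, 0  → R2 = 0
  LOAD R3, [400]  → R3 = mem[400] = 147
Final: R3 = 147

147


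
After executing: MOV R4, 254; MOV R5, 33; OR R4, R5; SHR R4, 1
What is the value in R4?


Register state trace:
  MOV R4, 254  → R4 = 254 (0b11111110)
  MOV R5, 33  → R5 = 33 (0b00100001)
  OR R4, R5  → R4 = 254 OR 33 = 255 (0b11111111)
  SHR R4, 1  → R4 = 255 >> 1 = 127
Final: R4 = 127

127


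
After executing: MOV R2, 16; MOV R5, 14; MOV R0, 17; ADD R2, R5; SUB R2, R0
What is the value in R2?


Register state trace:
  MOV R2, 16  → R2 = 16
  MOV R5, 14  → R5 = 14
  MOV R0, 17  → R0 = 17
  ADD R2, R5  → R2 = 16 + 14 = 30
  SUB R2, R0  → R2 = 30 - 17 = 13
Final: R2 = 13

13


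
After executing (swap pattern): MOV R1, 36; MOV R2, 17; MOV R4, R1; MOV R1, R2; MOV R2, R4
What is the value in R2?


Register state trace (swap pattern):
  MOV R1, 36  → R1 = 36
  MOV R2, 17  → R2 = 17
  MOV R4, R1  → R4 = 36  (save R1)
  MOV R1, R2  → R1 = 17  (R1 gets R2's value)
  MOV R2, R4  → R2 = 36  (R2 gets saved value)
Final: R2 = 36

36


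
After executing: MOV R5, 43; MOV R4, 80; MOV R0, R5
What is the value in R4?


Register state trace:
  MOV R5, 43  → R5 = 43
  MOV R4, 80  → R4 = 80
  MOV R0, R5  → R0 = 43
Final: R4 = 80

80


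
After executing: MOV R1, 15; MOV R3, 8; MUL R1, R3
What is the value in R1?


Register state trace:
  MOV R1, 15  → R1 = 15
  MOV R3, 8  → R3 = 8
  MUL R1, R3  → R1 = 15 * 8 = 120
Final: R1 = 120

120


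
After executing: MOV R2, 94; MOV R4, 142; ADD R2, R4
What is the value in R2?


Register state trace:
  MOV R2, 94  → R2 = 94
  MOV R4, 142  → R4 = 142
  ADD R2, R4  → R2 = 94 + 142 = 236
Final: R2 = 236

236


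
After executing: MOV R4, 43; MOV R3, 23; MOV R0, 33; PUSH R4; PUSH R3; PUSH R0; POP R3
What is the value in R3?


Stack trace (top is rightmost):
  MOV R4, 43  → R4 = 43
  MOV R3, 23  → R3 = 23
  MOV R0, 33  → R0 = 33
  PUSH R4  → stack: [43]
  PUSH R3  → stack: [43, 23]
  PUSH R0  → stack: [43, 23, 33]
  POP R3  → R3 = 33, stack: [43, 23]
Final: R3 = 33

33


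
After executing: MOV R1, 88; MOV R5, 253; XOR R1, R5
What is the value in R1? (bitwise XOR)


Register state trace:
  MOV R1, 88  → R1 = 88 (0b01011000)
  MOV R5, 253  → R5 = 253 (0b11111101)
  XOR R1, R5  → R1 = 88 XOR 253 = 165 (0b10100101)
Final: R1 = 165

165


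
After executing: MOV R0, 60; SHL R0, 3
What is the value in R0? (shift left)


Register state trace:
  MOV R0, 60  → R0 = 60
  SHL R0, 3  → R0 = 60 << 3 = 60 * 2^3 = 480
Final: R0 = 480

480


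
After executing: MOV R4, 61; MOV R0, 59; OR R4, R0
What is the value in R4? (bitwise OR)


Register state trace:
  MOV R4, 61  → R4 = 61 (0b00111101)
  MOV R0, 59  → R0 = 59 (0b00111011)
  OR R4, R0   → R4 = 61 OR 59 = 63 (0b00111111)
Final: R4 = 63

63


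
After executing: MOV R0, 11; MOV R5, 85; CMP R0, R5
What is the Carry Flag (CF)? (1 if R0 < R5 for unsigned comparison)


Register state trace:
  MOV R0, 11  → R0 = 11
  MOV R5, 85  → R5 = 85
  CMP R0, R5  → unsigned 11 - 85: borrow occurs
  11 < 85, so CF = 1
CF = 1

1


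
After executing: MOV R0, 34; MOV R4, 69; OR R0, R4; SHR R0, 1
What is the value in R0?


Register state trace:
  MOV R0, 34  → R0 = 34 (0b00100010)
  MOV R4, 69  → R4 = 69 (0b01000101)
  OR R0, R4  → R0 = 34 OR 69 = 103 (0b01100111)
  SHR R0, 1  → R0 = 103 >> 1 = 51
Final: R0 = 51

51


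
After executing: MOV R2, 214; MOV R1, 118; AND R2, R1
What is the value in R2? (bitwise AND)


Register state trace:
  MOV R2, 214  → R2 = 214 (0b11010110)
  MOV R1, 118  → R1 = 118 (0b01110110)
  AND R2, R1  → R2 = 214 AND 118 = 86 (0b01010110)
Final: R2 = 86

86


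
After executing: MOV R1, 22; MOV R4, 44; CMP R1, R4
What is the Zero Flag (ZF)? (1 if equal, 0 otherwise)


Register state trace:
  MOV R1, 22  → R1 = 22
  MOV R4, 44  → R4 = 44
  CMP R1, R4  → computes 22 - 44 = -22
  Result is nonzero, so values are not equal
ZF = 0

0


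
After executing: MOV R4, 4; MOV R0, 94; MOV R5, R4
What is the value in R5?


Register state trace:
  MOV R4, 4  → R4 = 4
  MOV R0, 94  → R0 = 94
  MOV R5, R4  → R5 = 4
Final: R5 = 4

4


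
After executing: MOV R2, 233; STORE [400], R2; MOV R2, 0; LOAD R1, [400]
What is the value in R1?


Register and memory trace:
  MOV R2, 233  → R2 = 233
  STORE [400], R2  → mem[400] = 233
  MOV R2, 0  → R2 = 0
  LOAD R1, [400]  → R1 = mem[400] = 233
Final: R1 = 233

233


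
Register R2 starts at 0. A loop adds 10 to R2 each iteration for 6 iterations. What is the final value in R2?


Starting value: R2 = 0
  Iter 1: R2 = 0 + 10 = 10
  Iter 2: R2 = 10 + 10 = 20
  Iter 3: R2 = 20 + 10 = 30
  Iter 4: R2 = 30 + 10 = 40
  Iter 5: R2 = 40 + 10 = 50
  Iter 6: R2 = 50 + 10 = 60
Final: R2 = 60

60


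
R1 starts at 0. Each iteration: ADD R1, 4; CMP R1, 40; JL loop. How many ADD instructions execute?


Loop trace (R1 starts at 0, target 40, step 4):
  ADD #1: R1 = 0 + 4 = 4  → 4 < 40, loop
  ADD #2: R1 = 4 + 4 = 8  → 8 < 40, loop
  ADD #3: R1 = 8 + 4 = 12  → 12 < 40, loop
  ADD #4: R1 = 12 + 4 = 16  → 16 < 40, loop
  ADD #5: R1 = 16 + 4 = 20  → 20 < 40, loop
  ADD #6: R1 = 20 + 4 = 24  → 24 < 40, loop
  ADD #7: R1 = 24 + 4 = 28  → 28 < 40, loop
  ADD #8: R1 = 28 + 4 = 32  → 32 < 40, loop
  ADD #9: R1 = 32 + 4 = 36  → 36 < 40, loop
  ADD #10: R1 = 36 + 4 = 40  → 40 >= 40, exit
Total ADD instructions: 10

10


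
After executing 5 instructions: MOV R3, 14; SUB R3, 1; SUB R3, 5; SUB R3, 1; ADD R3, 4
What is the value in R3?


Register state trace:
  MOV R3, 14  → R3 = 14
  SUB R3, 1  → R3 = 14 - 1 = 13
  SUB R3, 5  → R3 = 13 - 5 = 8
  SUB R3, 1  → R3 = 8 - 1 = 7
  ADD R3, 4  → R3 = 7 + 4 = 11
Final: R3 = 11

11


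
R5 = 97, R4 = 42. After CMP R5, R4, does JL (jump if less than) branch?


Trace:
  R5 = 97, R4 = 42
  CMP R5, R4  → compares 97 vs 42
  JL checks: is 97 less than 42?
  97 > 42, so condition is false
Branch taken: No

No


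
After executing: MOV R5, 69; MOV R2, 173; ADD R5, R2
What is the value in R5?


Register state trace:
  MOV R5, 69  → R5 = 69
  MOV R2, 173  → R2 = 173
  ADD R5, R2  → R5 = 69 + 173 = 242
Final: R5 = 242

242


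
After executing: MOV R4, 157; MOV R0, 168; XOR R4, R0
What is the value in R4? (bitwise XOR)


Register state trace:
  MOV R4, 157  → R4 = 157 (0b10011101)
  MOV R0, 168  → R0 = 168 (0b10101000)
  XOR R4, R0  → R4 = 157 XOR 168 = 53 (0b00110101)
Final: R4 = 53

53


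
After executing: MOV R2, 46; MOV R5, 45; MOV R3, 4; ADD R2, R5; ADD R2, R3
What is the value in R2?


Register state trace:
  MOV R2, 46  → R2 = 46
  MOV R5, 45  → R5 = 45
  MOV R3, 4  → R3 = 4
  ADD R2, R5  → R2 = 46 + 45 = 91
  ADD R2, R3  → R2 = 91 + 4 = 95
Final: R2 = 95

95


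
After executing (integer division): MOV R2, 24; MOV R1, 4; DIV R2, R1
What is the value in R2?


Register state trace:
  MOV R2, 24  → R2 = 24
  MOV R1, 4  → R1 = 4
  DIV R2, R1  → R2 = 24 // 4 = 6
Final: R2 = 6

6


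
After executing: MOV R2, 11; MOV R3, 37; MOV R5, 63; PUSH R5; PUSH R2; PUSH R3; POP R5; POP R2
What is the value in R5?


Stack trace (top is rightmost):
  MOV R2, 11  → R2 = 11
  MOV R3, 37  → R3 = 37
  MOV R5, 63  → R5 = 63
  PUSH R5  → stack: [63]
  PUSH R2  → stack: [63, 11]
  PUSH R3  → stack: [63, 11, 37]
  POP R5  → R5 = 37, stack: [63, 11]
  POP R2  → R2 = 11, stack: [63]
Final: R5 = 37

37


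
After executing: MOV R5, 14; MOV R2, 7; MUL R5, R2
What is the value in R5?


Register state trace:
  MOV R5, 14  → R5 = 14
  MOV R2, 7  → R2 = 7
  MUL R5, R2  → R5 = 14 * 7 = 98
Final: R5 = 98

98


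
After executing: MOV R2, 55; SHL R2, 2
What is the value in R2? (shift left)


Register state trace:
  MOV R2, 55  → R2 = 55
  SHL R2, 2  → R2 = 55 << 2 = 55 * 2^2 = 220
Final: R2 = 220

220


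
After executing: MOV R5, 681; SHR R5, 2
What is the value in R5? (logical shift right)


Register state trace:
  MOV R5, 681  → R5 = 681
  SHR R5, 2  → R5 = 681 >> 2 = 681 // 2^2 = 170
Final: R5 = 170

170


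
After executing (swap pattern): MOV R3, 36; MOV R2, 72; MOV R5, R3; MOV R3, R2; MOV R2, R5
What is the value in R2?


Register state trace (swap pattern):
  MOV R3, 36  → R3 = 36
  MOV R2, 72  → R2 = 72
  MOV R5, R3  → R5 = 36  (save R3)
  MOV R3, R2  → R3 = 72  (R3 gets R2's value)
  MOV R2, R5  → R2 = 36  (R2 gets saved value)
Final: R2 = 36

36


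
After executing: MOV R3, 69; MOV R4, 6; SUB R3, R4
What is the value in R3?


Register state trace:
  MOV R3, 69  → R3 = 69
  MOV R4, 6  → R4 = 6
  SUB R3, R4  → R3 = 69 - 6 = 63
Final: R3 = 63

63


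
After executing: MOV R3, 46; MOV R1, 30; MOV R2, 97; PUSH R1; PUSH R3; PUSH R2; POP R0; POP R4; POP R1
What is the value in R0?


Stack trace (top is rightmost):
  MOV R3, 46  → R3 = 46
  MOV R1, 30  → R1 = 30
  MOV R2, 97  → R2 = 97
  PUSH R1  → stack: [30]
  PUSH R3  → stack: [30, 46]
  PUSH R2  → stack: [30, 46, 97]
  POP R0  → R0 = 97, stack: [30, 46]
  POP R4  → R4 = 46, stack: [30]
  POP R1  → R1 = 30, stack: []
Final: R0 = 97

97


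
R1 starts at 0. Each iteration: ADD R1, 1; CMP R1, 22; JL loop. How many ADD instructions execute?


Loop trace (R1 starts at 0, target 22, step 1):
  ADD #1: R1 = 0 + 1 = 1  → 1 < 22, loop
  ADD #2: R1 = 1 + 1 = 2  → 2 < 22, loop
  ADD #3: R1 = 2 + 1 = 3  → 3 < 22, loop
  ADD #4: R1 = 3 + 1 = 4  → 4 < 22, loop
  ADD #5: R1 = 4 + 1 = 5  → 5 < 22, loop
  ADD #6: R1 = 5 + 1 = 6  → 6 < 22, loop
  ADD #7: R1 = 6 + 1 = 7  → 7 < 22, loop
  ADD #8: R1 = 7 + 1 = 8  → 8 < 22, loop
  ADD #9: R1 = 8 + 1 = 9  → 9 < 22, loop
  ADD #10: R1 = 9 + 1 = 10  → 10 < 22, loop
  ADD #11: R1 = 10 + 1 = 11  → 11 < 22, loop
  ADD #12: R1 = 11 + 1 = 12  → 12 < 22, loop
  ADD #13: R1 = 12 + 1 = 13  → 13 < 22, loop
  ADD #14: R1 = 13 + 1 = 14  → 14 < 22, loop
  ADD #15: R1 = 14 + 1 = 15  → 15 < 22, loop
  ADD #16: R1 = 15 + 1 = 16  → 16 < 22, loop
  ADD #17: R1 = 16 + 1 = 17  → 17 < 22, loop
  ADD #18: R1 = 17 + 1 = 18  → 18 < 22, loop
  ADD #19: R1 = 18 + 1 = 19  → 19 < 22, loop
  ADD #20: R1 = 19 + 1 = 20  → 20 < 22, loop
  ADD #21: R1 = 20 + 1 = 21  → 21 < 22, loop
  ADD #22: R1 = 21 + 1 = 22  → 22 >= 22, exit
Total ADD instructions: 22

22


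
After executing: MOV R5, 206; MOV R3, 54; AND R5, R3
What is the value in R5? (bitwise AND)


Register state trace:
  MOV R5, 206  → R5 = 206 (0b11001110)
  MOV R3, 54  → R3 = 54 (0b00110110)
  AND R5, R3  → R5 = 206 AND 54 = 6 (0b00000110)
Final: R5 = 6

6


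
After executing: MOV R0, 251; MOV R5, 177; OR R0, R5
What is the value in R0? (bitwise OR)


Register state trace:
  MOV R0, 251  → R0 = 251 (0b11111011)
  MOV R5, 177  → R5 = 177 (0b10110001)
  OR R0, R5   → R0 = 251 OR 177 = 251 (0b11111011)
Final: R0 = 251

251


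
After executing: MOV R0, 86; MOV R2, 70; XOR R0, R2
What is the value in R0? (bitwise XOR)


Register state trace:
  MOV R0, 86  → R0 = 86 (0b01010110)
  MOV R2, 70  → R2 = 70 (0b01000110)
  XOR R0, R2  → R0 = 86 XOR 70 = 16 (0b00010000)
Final: R0 = 16

16


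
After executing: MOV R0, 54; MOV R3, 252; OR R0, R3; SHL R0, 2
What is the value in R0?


Register state trace:
  MOV R0, 54  → R0 = 54 (0b00110110)
  MOV R3, 252  → R3 = 252 (0b11111100)
  OR R0, R3  → R0 = 54 OR 252 = 254 (0b11111110)
  SHL R0, 2  → R0 = 254 << 2 = 1016
Final: R0 = 1016

1016


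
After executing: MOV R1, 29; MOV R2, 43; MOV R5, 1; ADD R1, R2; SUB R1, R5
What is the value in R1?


Register state trace:
  MOV R1, 29  → R1 = 29
  MOV R2, 43  → R2 = 43
  MOV R5, 1  → R5 = 1
  ADD R1, R2  → R1 = 29 + 43 = 72
  SUB R1, R5  → R1 = 72 - 1 = 71
Final: R1 = 71

71


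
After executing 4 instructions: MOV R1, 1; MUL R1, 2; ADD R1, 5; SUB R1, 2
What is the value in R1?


Register state trace:
  MOV R1, 1  → R1 = 1
  MUL R1, 2  → R1 = 1 * 2 = 2
  ADD R1, 5  → R1 = 2 + 5 = 7
  SUB R1, 2  → R1 = 7 - 2 = 5
Final: R1 = 5

5


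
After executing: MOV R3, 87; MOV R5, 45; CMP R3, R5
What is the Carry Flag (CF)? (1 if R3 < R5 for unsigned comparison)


Register state trace:
  MOV R3, 87  → R3 = 87
  MOV R5, 45  → R5 = 45
  CMP R3, R5  → unsigned 87 - 45: no borrow
  87 >= 45, so CF = 0
CF = 0

0


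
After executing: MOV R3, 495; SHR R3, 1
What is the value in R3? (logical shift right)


Register state trace:
  MOV R3, 495  → R3 = 495
  SHR R3, 1  → R3 = 495 >> 1 = 495 // 2^1 = 247
Final: R3 = 247

247


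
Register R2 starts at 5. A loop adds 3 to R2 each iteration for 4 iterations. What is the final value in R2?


Starting value: R2 = 5
  Iter 1: R2 = 5 + 3 = 8
  Iter 2: R2 = 8 + 3 = 11
  Iter 3: R2 = 11 + 3 = 14
  Iter 4: R2 = 14 + 3 = 17
Final: R2 = 17

17


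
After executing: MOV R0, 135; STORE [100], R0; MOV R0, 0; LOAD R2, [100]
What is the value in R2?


Register and memory trace:
  MOV R0, 135  → R0 = 135
  STORE [100], R0  → mem[100] = 135
  MOV R0, 0  → R0 = 0
  LOAD R2, [100]  → R2 = mem[100] = 135
Final: R2 = 135

135


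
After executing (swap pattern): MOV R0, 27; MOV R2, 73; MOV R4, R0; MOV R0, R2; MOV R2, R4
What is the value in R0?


Register state trace (swap pattern):
  MOV R0, 27  → R0 = 27
  MOV R2, 73  → R2 = 73
  MOV R4, R0  → R4 = 27  (save R0)
  MOV R0, R2  → R0 = 73  (R0 gets R2's value)
  MOV R2, R4  → R2 = 27  (R2 gets saved value)
Final: R0 = 73

73


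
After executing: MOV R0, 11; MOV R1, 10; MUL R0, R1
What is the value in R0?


Register state trace:
  MOV R0, 11  → R0 = 11
  MOV R1, 10  → R1 = 10
  MUL R0, R1  → R0 = 11 * 10 = 110
Final: R0 = 110

110


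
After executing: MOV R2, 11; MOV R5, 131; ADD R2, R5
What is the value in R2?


Register state trace:
  MOV R2, 11  → R2 = 11
  MOV R5, 131  → R5 = 131
  ADD R2, R5  → R2 = 11 + 131 = 142
Final: R2 = 142

142


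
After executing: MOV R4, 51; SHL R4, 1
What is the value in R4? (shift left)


Register state trace:
  MOV R4, 51  → R4 = 51
  SHL R4, 1  → R4 = 51 << 1 = 51 * 2^1 = 102
Final: R4 = 102

102


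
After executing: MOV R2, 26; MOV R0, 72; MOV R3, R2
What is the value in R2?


Register state trace:
  MOV R2, 26  → R2 = 26
  MOV R0, 72  → R0 = 72
  MOV R3, R2  → R3 = 26
Final: R2 = 26

26


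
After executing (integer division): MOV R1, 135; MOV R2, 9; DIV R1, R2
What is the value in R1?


Register state trace:
  MOV R1, 135  → R1 = 135
  MOV R2, 9  → R2 = 9
  DIV R1, R2  → R1 = 135 // 9 = 15
Final: R1 = 15

15


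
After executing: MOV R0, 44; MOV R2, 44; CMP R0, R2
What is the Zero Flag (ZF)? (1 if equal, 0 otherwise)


Register state trace:
  MOV R0, 44  → R0 = 44
  MOV R2, 44  → R2 = 44
  CMP R0, R2  → computes 44 - 44 = 0
  Result is zero, so values are equal
ZF = 1

1


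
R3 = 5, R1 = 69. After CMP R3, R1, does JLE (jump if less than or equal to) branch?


Trace:
  R3 = 5, R1 = 69
  CMP R3, R1  → compares 5 vs 69
  JLE checks: is 5 less than or equal to 69?
  5 < 69, so condition is true
Branch taken: Yes

Yes


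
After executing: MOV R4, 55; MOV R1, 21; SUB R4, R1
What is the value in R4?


Register state trace:
  MOV R4, 55  → R4 = 55
  MOV R1, 21  → R1 = 21
  SUB R4, R1  → R4 = 55 - 21 = 34
Final: R4 = 34

34


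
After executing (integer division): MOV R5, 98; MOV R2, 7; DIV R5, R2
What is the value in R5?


Register state trace:
  MOV R5, 98  → R5 = 98
  MOV R2, 7  → R2 = 7
  DIV R5, R2  → R5 = 98 // 7 = 14
Final: R5 = 14

14


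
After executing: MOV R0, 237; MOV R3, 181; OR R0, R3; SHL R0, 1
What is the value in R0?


Register state trace:
  MOV R0, 237  → R0 = 237 (0b11101101)
  MOV R3, 181  → R3 = 181 (0b10110101)
  OR R0, R3  → R0 = 237 OR 181 = 253 (0b11111101)
  SHL R0, 1  → R0 = 253 << 1 = 506
Final: R0 = 506

506


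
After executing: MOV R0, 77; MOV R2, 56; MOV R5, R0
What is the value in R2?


Register state trace:
  MOV R0, 77  → R0 = 77
  MOV R2, 56  → R2 = 56
  MOV R5, R0  → R5 = 77
Final: R2 = 56

56


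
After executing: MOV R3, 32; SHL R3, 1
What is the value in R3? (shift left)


Register state trace:
  MOV R3, 32  → R3 = 32
  SHL R3, 1  → R3 = 32 << 1 = 32 * 2^1 = 64
Final: R3 = 64

64


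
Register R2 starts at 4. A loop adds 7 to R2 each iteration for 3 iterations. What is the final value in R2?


Starting value: R2 = 4
  Iter 1: R2 = 4 + 7 = 11
  Iter 2: R2 = 11 + 7 = 18
  Iter 3: R2 = 18 + 7 = 25
Final: R2 = 25

25


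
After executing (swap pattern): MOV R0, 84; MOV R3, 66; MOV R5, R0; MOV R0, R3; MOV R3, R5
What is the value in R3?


Register state trace (swap pattern):
  MOV R0, 84  → R0 = 84
  MOV R3, 66  → R3 = 66
  MOV R5, R0  → R5 = 84  (save R0)
  MOV R0, R3  → R0 = 66  (R0 gets R3's value)
  MOV R3, R5  → R3 = 84  (R3 gets saved value)
Final: R3 = 84

84


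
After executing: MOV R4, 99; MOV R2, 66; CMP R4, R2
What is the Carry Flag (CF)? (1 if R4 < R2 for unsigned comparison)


Register state trace:
  MOV R4, 99  → R4 = 99
  MOV R2, 66  → R2 = 66
  CMP R4, R2  → unsigned 99 - 66: no borrow
  99 >= 66, so CF = 0
CF = 0

0


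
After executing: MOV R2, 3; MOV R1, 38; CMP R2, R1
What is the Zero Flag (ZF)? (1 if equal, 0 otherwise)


Register state trace:
  MOV R2, 3  → R2 = 3
  MOV R1, 38  → R1 = 38
  CMP R2, R1  → computes 3 - 38 = -35
  Result is nonzero, so values are not equal
ZF = 0

0


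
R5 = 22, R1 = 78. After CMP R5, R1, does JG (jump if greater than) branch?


Trace:
  R5 = 22, R1 = 78
  CMP R5, R1  → compares 22 vs 78
  JG checks: is 22 greater than 78?
  22 < 78, so condition is false
Branch taken: No

No


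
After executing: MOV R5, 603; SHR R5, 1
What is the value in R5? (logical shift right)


Register state trace:
  MOV R5, 603  → R5 = 603
  SHR R5, 1  → R5 = 603 >> 1 = 603 // 2^1 = 301
Final: R5 = 301

301


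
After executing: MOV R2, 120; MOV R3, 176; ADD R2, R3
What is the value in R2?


Register state trace:
  MOV R2, 120  → R2 = 120
  MOV R3, 176  → R3 = 176
  ADD R2, R3  → R2 = 120 + 176 = 296
Final: R2 = 296

296


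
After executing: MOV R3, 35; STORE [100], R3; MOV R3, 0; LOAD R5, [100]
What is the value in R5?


Register and memory trace:
  MOV R3, 35  → R3 = 35
  STORE [100], R3  → mem[100] = 35
  MOV R3, 0  → R3 = 0
  LOAD R5, [100]  → R5 = mem[100] = 35
Final: R5 = 35

35


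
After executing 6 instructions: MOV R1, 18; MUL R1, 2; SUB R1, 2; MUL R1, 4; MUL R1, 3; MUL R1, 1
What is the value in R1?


Register state trace:
  MOV R1, 18  → R1 = 18
  MUL R1, 2  → R1 = 18 * 2 = 36
  SUB R1, 2  → R1 = 36 - 2 = 34
  MUL R1, 4  → R1 = 34 * 4 = 136
  MUL R1, 3  → R1 = 136 * 3 = 408
  MUL R1, 1  → R1 = 408 * 1 = 408
Final: R1 = 408

408


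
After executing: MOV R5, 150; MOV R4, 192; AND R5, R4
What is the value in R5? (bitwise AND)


Register state trace:
  MOV R5, 150  → R5 = 150 (0b10010110)
  MOV R4, 192  → R4 = 192 (0b11000000)
  AND R5, R4  → R5 = 150 AND 192 = 128 (0b10000000)
Final: R5 = 128

128


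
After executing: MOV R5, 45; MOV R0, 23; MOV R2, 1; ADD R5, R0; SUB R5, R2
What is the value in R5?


Register state trace:
  MOV R5, 45  → R5 = 45
  MOV R0, 23  → R0 = 23
  MOV R2, 1  → R2 = 1
  ADD R5, R0  → R5 = 45 + 23 = 68
  SUB R5, R2  → R5 = 68 - 1 = 67
Final: R5 = 67

67


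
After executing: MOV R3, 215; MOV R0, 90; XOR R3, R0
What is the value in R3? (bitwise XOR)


Register state trace:
  MOV R3, 215  → R3 = 215 (0b11010111)
  MOV R0, 90  → R0 = 90 (0b01011010)
  XOR R3, R0  → R3 = 215 XOR 90 = 141 (0b10001101)
Final: R3 = 141

141


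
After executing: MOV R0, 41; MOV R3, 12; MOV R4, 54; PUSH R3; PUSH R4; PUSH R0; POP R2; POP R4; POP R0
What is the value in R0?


Stack trace (top is rightmost):
  MOV R0, 41  → R0 = 41
  MOV R3, 12  → R3 = 12
  MOV R4, 54  → R4 = 54
  PUSH R3  → stack: [12]
  PUSH R4  → stack: [12, 54]
  PUSH R0  → stack: [12, 54, 41]
  POP R2  → R2 = 41, stack: [12, 54]
  POP R4  → R4 = 54, stack: [12]
  POP R0  → R0 = 12, stack: []
Final: R0 = 12

12


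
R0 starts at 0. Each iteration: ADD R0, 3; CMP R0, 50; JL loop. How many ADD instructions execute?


Loop trace (R0 starts at 0, target 50, step 3):
  ADD #1: R0 = 0 + 3 = 3  → 3 < 50, loop
  ADD #2: R0 = 3 + 3 = 6  → 6 < 50, loop
  ADD #3: R0 = 6 + 3 = 9  → 9 < 50, loop
  ADD #4: R0 = 9 + 3 = 12  → 12 < 50, loop
  ADD #5: R0 = 12 + 3 = 15  → 15 < 50, loop
  ADD #6: R0 = 15 + 3 = 18  → 18 < 50, loop
  ADD #7: R0 = 18 + 3 = 21  → 21 < 50, loop
  ADD #8: R0 = 21 + 3 = 24  → 24 < 50, loop
  ADD #9: R0 = 24 + 3 = 27  → 27 < 50, loop
  ADD #10: R0 = 27 + 3 = 30  → 30 < 50, loop
  ADD #11: R0 = 30 + 3 = 33  → 33 < 50, loop
  ADD #12: R0 = 33 + 3 = 36  → 36 < 50, loop
  ADD #13: R0 = 36 + 3 = 39  → 39 < 50, loop
  ADD #14: R0 = 39 + 3 = 42  → 42 < 50, loop
  ADD #15: R0 = 42 + 3 = 45  → 45 < 50, loop
  ADD #16: R0 = 45 + 3 = 48  → 48 < 50, loop
  ADD #17: R0 = 48 + 3 = 51  → 51 >= 50, exit
Total ADD instructions: 17

17


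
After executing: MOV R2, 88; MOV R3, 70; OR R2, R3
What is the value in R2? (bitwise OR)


Register state trace:
  MOV R2, 88  → R2 = 88 (0b01011000)
  MOV R3, 70  → R3 = 70 (0b01000110)
  OR R2, R3   → R2 = 88 OR 70 = 94 (0b01011110)
Final: R2 = 94

94


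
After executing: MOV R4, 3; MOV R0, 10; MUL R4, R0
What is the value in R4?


Register state trace:
  MOV R4, 3  → R4 = 3
  MOV R0, 10  → R0 = 10
  MUL R4, R0  → R4 = 3 * 10 = 30
Final: R4 = 30

30


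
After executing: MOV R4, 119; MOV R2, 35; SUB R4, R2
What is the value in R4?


Register state trace:
  MOV R4, 119  → R4 = 119
  MOV R2, 35  → R2 = 35
  SUB R4, R2  → R4 = 119 - 35 = 84
Final: R4 = 84

84


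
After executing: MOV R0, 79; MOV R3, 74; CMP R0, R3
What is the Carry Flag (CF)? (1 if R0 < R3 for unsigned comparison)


Register state trace:
  MOV R0, 79  → R0 = 79
  MOV R3, 74  → R3 = 74
  CMP R0, R3  → unsigned 79 - 74: no borrow
  79 >= 74, so CF = 0
CF = 0

0


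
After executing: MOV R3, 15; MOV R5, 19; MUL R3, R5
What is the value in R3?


Register state trace:
  MOV R3, 15  → R3 = 15
  MOV R5, 19  → R5 = 19
  MUL R3, R5  → R3 = 15 * 19 = 285
Final: R3 = 285

285


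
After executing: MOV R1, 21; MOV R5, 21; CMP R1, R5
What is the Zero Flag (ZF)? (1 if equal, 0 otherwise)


Register state trace:
  MOV R1, 21  → R1 = 21
  MOV R5, 21  → R5 = 21
  CMP R1, R5  → computes 21 - 21 = 0
  Result is zero, so values are equal
ZF = 1

1


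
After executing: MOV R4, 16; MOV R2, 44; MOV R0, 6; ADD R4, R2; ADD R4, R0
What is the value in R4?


Register state trace:
  MOV R4, 16  → R4 = 16
  MOV R2, 44  → R2 = 44
  MOV R0, 6  → R0 = 6
  ADD R4, R2  → R4 = 16 + 44 = 60
  ADD R4, R0  → R4 = 60 + 6 = 66
Final: R4 = 66

66


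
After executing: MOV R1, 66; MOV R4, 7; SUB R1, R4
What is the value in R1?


Register state trace:
  MOV R1, 66  → R1 = 66
  MOV R4, 7  → R4 = 7
  SUB R1, R4  → R1 = 66 - 7 = 59
Final: R1 = 59

59


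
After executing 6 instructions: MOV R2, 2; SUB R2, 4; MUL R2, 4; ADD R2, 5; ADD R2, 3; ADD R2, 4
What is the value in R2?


Register state trace:
  MOV R2, 2  → R2 = 2
  SUB R2, 4  → R2 = 2 - 4 = -2
  MUL R2, 4  → R2 = -2 * 4 = -8
  ADD R2, 5  → R2 = -8 + 5 = -3
  ADD R2, 3  → R2 = -3 + 3 = 0
  ADD R2, 4  → R2 = 0 + 4 = 4
Final: R2 = 4

4


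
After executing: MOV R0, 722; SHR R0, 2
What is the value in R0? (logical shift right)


Register state trace:
  MOV R0, 722  → R0 = 722
  SHR R0, 2  → R0 = 722 >> 2 = 722 // 2^2 = 180
Final: R0 = 180

180


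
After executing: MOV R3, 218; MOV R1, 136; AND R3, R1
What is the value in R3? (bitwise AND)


Register state trace:
  MOV R3, 218  → R3 = 218 (0b11011010)
  MOV R1, 136  → R1 = 136 (0b10001000)
  AND R3, R1  → R3 = 218 AND 136 = 136 (0b10001000)
Final: R3 = 136

136


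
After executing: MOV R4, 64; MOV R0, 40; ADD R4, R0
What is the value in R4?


Register state trace:
  MOV R4, 64  → R4 = 64
  MOV R0, 40  → R0 = 40
  ADD R4, R0  → R4 = 64 + 40 = 104
Final: R4 = 104

104


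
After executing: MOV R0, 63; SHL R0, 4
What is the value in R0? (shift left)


Register state trace:
  MOV R0, 63  → R0 = 63
  SHL R0, 4  → R0 = 63 << 4 = 63 * 2^4 = 1008
Final: R0 = 1008

1008
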